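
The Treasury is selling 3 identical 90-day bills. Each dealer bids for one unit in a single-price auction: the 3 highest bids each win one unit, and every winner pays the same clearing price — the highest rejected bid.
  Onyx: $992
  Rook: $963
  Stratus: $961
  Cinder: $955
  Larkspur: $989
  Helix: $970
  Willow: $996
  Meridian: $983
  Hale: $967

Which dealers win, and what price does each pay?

Willow, Onyx, Larkspur; each pays $983

Sorting: 996 (Willow), 992 (Onyx), 989 (Larkspur), 983 (Meridian), 970 (Helix), …
The 3 highest are Willow, Onyx, Larkspur.
First losing bid is Meridian's $983, which sets the uniform price.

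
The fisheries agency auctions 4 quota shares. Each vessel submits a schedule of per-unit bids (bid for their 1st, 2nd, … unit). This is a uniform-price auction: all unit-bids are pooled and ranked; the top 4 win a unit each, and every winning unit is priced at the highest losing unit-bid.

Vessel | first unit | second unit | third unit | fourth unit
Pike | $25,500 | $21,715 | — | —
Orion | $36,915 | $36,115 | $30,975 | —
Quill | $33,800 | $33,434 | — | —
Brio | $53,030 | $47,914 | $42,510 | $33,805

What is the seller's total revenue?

Merging the schedules and taking the best 4: 53,030 (Brio-1), 47,914 (Brio-2), 42,510 (Brio-3), 36,915 (Orion-1)
The (k+1)-th unit-bid is $36,115.
Allocation: Brio 3, Orion 1. Every unit priced at $36,115.
Revenue = 4 × 36,115 = $144,460.

Total revenue: $144,460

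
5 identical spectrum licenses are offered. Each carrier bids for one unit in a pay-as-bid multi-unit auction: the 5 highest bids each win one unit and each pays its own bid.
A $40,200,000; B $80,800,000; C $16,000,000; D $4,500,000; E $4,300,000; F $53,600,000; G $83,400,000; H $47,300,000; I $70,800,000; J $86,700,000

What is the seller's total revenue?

Total revenue: $375,300,000

Ordering the bids: 86,700,000 (J), 83,400,000 (G), 80,800,000 (B), 70,800,000 (I), 53,600,000 (F), 47,300,000 (H), 40,200,000 (A), …
Top 5: J, G, B, I, F.
Total revenue = 86,700,000 + 83,400,000 + 80,800,000 + 70,800,000 + 53,600,000 = $375,300,000.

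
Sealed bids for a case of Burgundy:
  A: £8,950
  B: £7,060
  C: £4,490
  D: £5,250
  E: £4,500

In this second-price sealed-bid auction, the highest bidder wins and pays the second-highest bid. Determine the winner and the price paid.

A pays £7,060

Sorting bids: 8,950 (A) > 7,060 (B) > 5,250 (D) > 4,500 (E) > 4,490 (C)
Second-price: A pays B's bid of £7,060.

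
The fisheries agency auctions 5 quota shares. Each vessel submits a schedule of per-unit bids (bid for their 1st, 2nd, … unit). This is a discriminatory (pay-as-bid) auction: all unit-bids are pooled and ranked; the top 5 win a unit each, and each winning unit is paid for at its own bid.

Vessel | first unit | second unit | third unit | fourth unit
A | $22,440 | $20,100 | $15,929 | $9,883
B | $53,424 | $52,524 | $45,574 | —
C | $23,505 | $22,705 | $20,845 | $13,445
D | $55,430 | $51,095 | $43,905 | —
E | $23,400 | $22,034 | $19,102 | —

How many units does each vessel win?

Merging the schedules and taking the best 5: 55,430 (D-1), 53,424 (B-1), 52,524 (B-2), 51,095 (D-2), 45,574 (B-3)
Next rejected bid: $43,905 (not a price — pay-as-bid).
Allocation: B 3, D 2.

B 3, D 2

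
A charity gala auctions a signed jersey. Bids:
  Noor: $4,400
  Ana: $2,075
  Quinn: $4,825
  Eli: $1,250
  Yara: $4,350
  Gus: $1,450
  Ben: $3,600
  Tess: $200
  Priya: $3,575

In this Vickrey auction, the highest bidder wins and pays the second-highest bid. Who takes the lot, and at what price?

Quinn pays $4,400

Rule: the highest bidder wins and pays the second-highest bid.
Bids in order: 4,825 (Quinn) > 4,400 (Noor) > 4,350 (Yara) > 3,600 (Ben) > 3,575 (Priya) > 2,075 (Ana) > …
Quinn wins with the highest bid; price is set by the runner-up at $4,400.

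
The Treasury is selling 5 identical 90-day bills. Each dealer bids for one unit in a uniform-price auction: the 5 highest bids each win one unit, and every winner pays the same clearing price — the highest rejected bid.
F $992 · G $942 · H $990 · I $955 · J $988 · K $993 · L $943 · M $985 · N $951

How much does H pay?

H pays $955

Bids ranked high→low: 993 (K), 992 (F), 990 (H), 988 (J), 985 (M), 955 (I), 951 (N), …
Top 5: K, F, H, J, M.
First losing bid is I's $955, which sets the uniform price.
H wins → pays $955.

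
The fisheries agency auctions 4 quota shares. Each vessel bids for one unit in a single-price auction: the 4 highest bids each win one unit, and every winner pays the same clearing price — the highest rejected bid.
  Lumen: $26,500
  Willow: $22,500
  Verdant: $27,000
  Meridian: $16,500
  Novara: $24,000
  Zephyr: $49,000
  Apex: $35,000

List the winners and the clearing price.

Zephyr, Apex, Verdant, Lumen; each pays $24,000

Sorting: 49,000 (Zephyr), 35,000 (Apex), 27,000 (Verdant), 26,500 (Lumen), 24,000 (Novara), 22,500 (Willow), …
Winners (4 units): Zephyr, Apex, Verdant, Lumen.
First losing bid is Novara's $24,000, which sets the uniform price.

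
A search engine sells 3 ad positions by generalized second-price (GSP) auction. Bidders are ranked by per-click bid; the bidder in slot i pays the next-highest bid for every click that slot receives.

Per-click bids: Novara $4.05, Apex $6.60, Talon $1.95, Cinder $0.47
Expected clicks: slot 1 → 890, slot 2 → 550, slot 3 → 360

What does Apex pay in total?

Apex pays $3604.50

Sorting advertisers: $6.60 (Apex) > $4.05 (Novara) > $1.95 (Talon) > $0.47 (Cinder)
Apex holds slot 1 → pays next bid $4.05 × 890 clicks = $3604.50.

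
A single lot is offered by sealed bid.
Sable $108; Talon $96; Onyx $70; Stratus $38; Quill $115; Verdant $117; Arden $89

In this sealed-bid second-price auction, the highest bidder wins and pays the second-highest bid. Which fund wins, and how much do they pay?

Verdant pays $115

Sealed-bid second-price auction: the highest bidder wins and pays the second-highest bid.
Bids ranked: 117 (Verdant) > 115 (Quill) > 108 (Sable) > 96 (Talon) > 89 (Arden) > 70 (Onyx) > …
Second-price: Verdant pays Quill's bid of $115.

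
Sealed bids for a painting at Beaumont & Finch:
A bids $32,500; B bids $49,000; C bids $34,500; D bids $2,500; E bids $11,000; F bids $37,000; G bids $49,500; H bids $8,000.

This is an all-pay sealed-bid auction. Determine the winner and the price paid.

G pays $49,500

All-pay sealed-bid auction: the highest bidder wins the item, but every bidder pays their own bid.
Bids ranked: 49,500 (G) > 49,000 (B) > 37,000 (F) > 34,500 (C) > 32,500 (A) > 11,000 (E) > …
G is highest and takes the item; every bidder forfeits their bid.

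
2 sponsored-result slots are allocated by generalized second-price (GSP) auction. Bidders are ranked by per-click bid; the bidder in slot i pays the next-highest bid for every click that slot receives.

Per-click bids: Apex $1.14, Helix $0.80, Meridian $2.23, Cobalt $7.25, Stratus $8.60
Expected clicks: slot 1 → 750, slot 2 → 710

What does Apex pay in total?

Per-click bids in order: $8.60 (Stratus) > $7.25 (Cobalt) > $2.23 (Meridian) > …
Apex ranks below slot 2 → no slot, pays nothing.

Apex pays $0.00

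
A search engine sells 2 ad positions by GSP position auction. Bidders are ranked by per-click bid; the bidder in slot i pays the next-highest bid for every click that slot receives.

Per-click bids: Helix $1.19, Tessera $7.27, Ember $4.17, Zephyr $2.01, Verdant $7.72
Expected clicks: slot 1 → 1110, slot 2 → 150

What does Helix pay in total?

Helix pays $0.00

Per-click bids in order: $7.72 (Verdant) > $7.27 (Tessera) > $4.17 (Ember) > …
Helix ranks below slot 2 → no slot, pays nothing.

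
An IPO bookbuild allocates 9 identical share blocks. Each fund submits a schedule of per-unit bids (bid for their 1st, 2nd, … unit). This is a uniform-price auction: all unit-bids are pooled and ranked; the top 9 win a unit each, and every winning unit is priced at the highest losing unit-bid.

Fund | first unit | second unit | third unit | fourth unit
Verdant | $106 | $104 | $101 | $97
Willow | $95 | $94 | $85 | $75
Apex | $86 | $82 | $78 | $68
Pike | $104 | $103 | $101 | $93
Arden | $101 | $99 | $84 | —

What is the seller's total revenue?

Pooled unit-bids ranked (top 9): 106 (Verdant-1), 104 (Verdant-2), 104 (Pike-1), 103 (Pike-2), 101 (Verdant-3), 101 (Pike-3), 101 (Arden-1), 99 (Arden-2), 97 (Verdant-4)
First bid not allocated: $95.
Allocation: Arden 2, Pike 3, Verdant 4. Every unit priced at $95.
Revenue = 9 × 95 = $855.

Total revenue: $855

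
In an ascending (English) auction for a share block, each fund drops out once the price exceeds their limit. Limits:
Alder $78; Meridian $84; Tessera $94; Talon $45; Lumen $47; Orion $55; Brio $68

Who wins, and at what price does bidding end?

Limits in order: 94 (Tessera) > 84 (Meridian) > 78 (Alder) > 68 (Brio) > 55 (Orion) > 47 (Lumen) > …
Bidding ends when Meridian exits at $84; Tessera takes it.

Tessera wins at $84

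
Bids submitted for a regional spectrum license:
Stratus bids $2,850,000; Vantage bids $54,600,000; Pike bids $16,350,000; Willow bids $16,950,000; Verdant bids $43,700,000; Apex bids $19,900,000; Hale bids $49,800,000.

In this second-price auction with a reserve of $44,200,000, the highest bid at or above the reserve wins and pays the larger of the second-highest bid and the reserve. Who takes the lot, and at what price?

Vantage pays $49,800,000

Rule: the highest bid at or above the reserve wins and pays the larger of the second-highest bid and the reserve.
Bids ranked: 54,600,000 (Vantage) > 49,800,000 (Hale) > 43,700,000 (Verdant) > 19,900,000 (Apex) > 16,950,000 (Willow) > 16,350,000 (Pike) > …
Highest eligible bid: Vantage at $54,600,000.
Second-highest bid $49,800,000 exceeds the reserve $44,200,000 → payment $49,800,000.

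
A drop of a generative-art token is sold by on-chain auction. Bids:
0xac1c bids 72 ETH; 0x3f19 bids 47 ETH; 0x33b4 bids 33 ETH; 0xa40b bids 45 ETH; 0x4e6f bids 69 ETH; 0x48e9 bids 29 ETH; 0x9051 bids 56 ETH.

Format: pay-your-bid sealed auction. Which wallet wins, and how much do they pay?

0xac1c pays 72 ETH

Rule: the highest bidder wins and pays their own bid.
Sorting bids: 72 (0xac1c) > 69 (0x4e6f) > 56 (0x9051) > 47 (0x3f19) > 45 (0xa40b) > 33 (0x33b4) > …
First-price: 0xac1c pays what they bid, 72 ETH.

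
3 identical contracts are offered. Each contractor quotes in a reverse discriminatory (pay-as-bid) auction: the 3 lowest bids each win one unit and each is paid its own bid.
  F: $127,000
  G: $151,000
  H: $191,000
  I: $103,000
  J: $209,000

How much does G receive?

G is paid $151,000

Sorting: 103,000 (I), 127,000 (F), 151,000 (G), 191,000 (H), 209,000 (J)
The 3 lowest are I, F, G.
G wins → own bid $151,000.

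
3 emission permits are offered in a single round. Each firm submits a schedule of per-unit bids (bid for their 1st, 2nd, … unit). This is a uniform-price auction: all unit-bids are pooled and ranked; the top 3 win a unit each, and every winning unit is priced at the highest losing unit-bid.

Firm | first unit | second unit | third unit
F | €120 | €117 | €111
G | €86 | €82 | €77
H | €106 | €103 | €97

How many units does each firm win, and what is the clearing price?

Pooled unit-bids ranked (top 3): 120 (F-1), 117 (F-2), 111 (F-3)
First bid not allocated: €106.
Allocation: F 3.

F 3; clearing price €106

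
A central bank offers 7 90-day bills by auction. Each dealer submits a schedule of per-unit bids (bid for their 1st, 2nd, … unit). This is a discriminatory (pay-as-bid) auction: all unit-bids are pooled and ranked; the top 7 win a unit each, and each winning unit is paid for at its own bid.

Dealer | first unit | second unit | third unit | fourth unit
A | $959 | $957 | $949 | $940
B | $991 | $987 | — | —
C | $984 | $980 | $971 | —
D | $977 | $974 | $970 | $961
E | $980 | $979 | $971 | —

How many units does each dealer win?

Merging the schedules and taking the best 7: 991 (B-1), 987 (B-2), 984 (C-1), 980 (C-2), 980 (E-1), 979 (E-2), 977 (D-1)
Next rejected bid: $974 (not a price — pay-as-bid).
Allocation: B 2, C 2, D 1, E 2.

B 2, C 2, D 1, E 2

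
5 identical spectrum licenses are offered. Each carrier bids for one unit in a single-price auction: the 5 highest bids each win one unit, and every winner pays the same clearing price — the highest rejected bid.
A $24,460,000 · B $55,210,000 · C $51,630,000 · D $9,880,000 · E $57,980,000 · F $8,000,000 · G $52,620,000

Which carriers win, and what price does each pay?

E, B, G, C, A; each pays $9,880,000

Bids ranked high→low: 57,980,000 (E), 55,210,000 (B), 52,620,000 (G), 51,630,000 (C), 24,460,000 (A), 9,880,000 (D), 8,000,000 (F)
The 5 highest are E, B, G, C, A.
Clearing price = highest rejected bid = $9,880,000.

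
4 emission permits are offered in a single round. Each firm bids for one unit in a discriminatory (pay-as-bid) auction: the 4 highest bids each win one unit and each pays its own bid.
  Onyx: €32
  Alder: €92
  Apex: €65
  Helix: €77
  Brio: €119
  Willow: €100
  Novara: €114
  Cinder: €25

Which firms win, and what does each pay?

Brio €119, Novara €114, Willow €100, Alder €92

Sorting: 119 (Brio), 114 (Novara), 100 (Willow), 92 (Alder), 77 (Helix), 65 (Apex), …
Top 4: Brio, Novara, Willow, Alder.
Each winner pays its own bid: Brio €119, Novara €114, Willow €100, Alder €92.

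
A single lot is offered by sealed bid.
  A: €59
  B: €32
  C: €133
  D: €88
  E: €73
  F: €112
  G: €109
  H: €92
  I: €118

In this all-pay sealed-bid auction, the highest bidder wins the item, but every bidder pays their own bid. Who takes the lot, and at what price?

C pays €133

Rule: the highest bidder wins the item, but every bidder pays their own bid.
Sorting bids: 133 (C) > 118 (I) > 112 (F) > 109 (G) > 92 (H) > 88 (D) > …
C wins with the top bid; all bids are sunk regardless.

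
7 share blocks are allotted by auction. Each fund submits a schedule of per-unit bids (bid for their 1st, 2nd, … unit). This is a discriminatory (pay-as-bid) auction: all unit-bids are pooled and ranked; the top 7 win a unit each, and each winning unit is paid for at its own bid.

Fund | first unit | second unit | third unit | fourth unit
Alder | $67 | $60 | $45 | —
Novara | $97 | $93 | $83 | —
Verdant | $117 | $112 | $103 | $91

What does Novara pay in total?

Merging the schedules and taking the best 7: 117 (Verdant-1), 112 (Verdant-2), 103 (Verdant-3), 97 (Novara-1), 93 (Novara-2), 91 (Verdant-4), 83 (Novara-3)
Next rejected bid: $67 (not a price — pay-as-bid).
Novara's winning unit-bids: 97 + 93 + 83 = $273.

Novara pays $273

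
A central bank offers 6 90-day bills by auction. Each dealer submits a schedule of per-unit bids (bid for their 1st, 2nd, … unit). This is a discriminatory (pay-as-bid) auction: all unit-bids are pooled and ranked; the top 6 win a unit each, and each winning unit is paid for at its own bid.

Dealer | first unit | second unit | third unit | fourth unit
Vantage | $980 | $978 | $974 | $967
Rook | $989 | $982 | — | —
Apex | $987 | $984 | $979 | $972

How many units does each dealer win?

Merging the schedules and taking the best 6: 989 (Rook-1), 987 (Apex-1), 984 (Apex-2), 982 (Rook-2), 980 (Vantage-1), 979 (Apex-3)
Next rejected bid: $978 (not a price — pay-as-bid).
Allocation: Apex 3, Rook 2, Vantage 1.

Apex 3, Rook 2, Vantage 1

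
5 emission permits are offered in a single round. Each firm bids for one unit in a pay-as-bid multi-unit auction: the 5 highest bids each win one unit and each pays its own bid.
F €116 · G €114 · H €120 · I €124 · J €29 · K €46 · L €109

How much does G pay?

Bids ranked high→low: 124 (I), 120 (H), 116 (F), 114 (G), 109 (L), 46 (K), 29 (J)
Winners (5 units): I, H, F, G, L.
G wins → own bid €114.

G pays €114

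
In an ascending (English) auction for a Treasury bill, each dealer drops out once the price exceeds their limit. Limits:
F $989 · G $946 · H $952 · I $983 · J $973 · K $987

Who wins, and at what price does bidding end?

Sorting limits: 989 (F) > 987 (K) > 983 (I) > 973 (J) > 952 (H) > 946 (G)
K is the last rival to drop out, at $987; F remains and wins at that price.

F wins at $987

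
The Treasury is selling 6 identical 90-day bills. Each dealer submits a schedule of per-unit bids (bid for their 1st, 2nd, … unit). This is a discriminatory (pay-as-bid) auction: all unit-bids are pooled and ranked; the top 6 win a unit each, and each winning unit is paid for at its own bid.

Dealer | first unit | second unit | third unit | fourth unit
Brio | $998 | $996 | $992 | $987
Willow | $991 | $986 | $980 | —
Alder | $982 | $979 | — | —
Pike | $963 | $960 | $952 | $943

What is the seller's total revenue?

Merging the schedules and taking the best 6: 998 (Brio-1), 996 (Brio-2), 992 (Brio-3), 991 (Willow-1), 987 (Brio-4), 986 (Willow-2)
Next rejected bid: $982 (not a price — pay-as-bid).
Each winning unit pays its own bid.
Revenue = 998 + 996 + 992 + 991 + 987 + 986 = $5,950.

Total revenue: $5,950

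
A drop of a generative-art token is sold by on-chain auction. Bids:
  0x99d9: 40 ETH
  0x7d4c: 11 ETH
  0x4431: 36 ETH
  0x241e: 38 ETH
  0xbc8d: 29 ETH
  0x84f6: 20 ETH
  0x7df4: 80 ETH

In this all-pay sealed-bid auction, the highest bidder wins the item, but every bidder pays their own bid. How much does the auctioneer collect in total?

Total revenue: 254 ETH

All-pay sealed-bid auction: the highest bidder wins the item, but every bidder pays their own bid.
Bids ranked: 80 (0x7df4) > 40 (0x99d9) > 38 (0x241e) > 36 (0x4431) > 29 (0xbc8d) > 20 (0x84f6) > …
0x7df4 wins with the top bid; all bids are sunk regardless.
Every bidder forfeits their bid regardless of winning.
Revenue = 40 + 11 + 36 + 38 + 29 + 20 + 80 = 254 ETH.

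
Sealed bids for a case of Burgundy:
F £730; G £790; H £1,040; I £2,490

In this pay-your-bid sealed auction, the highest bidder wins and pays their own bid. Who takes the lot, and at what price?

Pay-your-bid sealed auction: the highest bidder wins and pays their own bid.
Bids ranked: 2,490 (I) > 1,040 (H) > 790 (G) > 730 (F)
I has the highest bid and pays exactly that: £2,490.

I pays £2,490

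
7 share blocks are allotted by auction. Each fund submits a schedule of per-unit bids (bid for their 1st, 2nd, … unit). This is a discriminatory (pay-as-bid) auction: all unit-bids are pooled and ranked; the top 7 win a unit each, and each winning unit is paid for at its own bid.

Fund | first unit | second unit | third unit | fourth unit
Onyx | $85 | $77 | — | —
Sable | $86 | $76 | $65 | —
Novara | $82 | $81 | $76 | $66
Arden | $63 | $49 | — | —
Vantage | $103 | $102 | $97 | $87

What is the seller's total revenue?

Total revenue: $642

All unit-bids, highest first — top 7: 103 (Vantage-1), 102 (Vantage-2), 97 (Vantage-3), 87 (Vantage-4), 86 (Sable-1), 85 (Onyx-1), 82 (Novara-1)
Next rejected bid: $81 (not a price — pay-as-bid).
Each winning unit pays its own bid.
Revenue = 103 + 102 + 97 + 87 + 86 + 85 + 82 = $642.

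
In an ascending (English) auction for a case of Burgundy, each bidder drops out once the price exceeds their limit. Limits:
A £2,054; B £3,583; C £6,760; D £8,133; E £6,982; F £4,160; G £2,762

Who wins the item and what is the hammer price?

D wins at £6,982

Limits ranked: 8,133 (D) > 6,982 (E) > 6,760 (C) > 4,160 (F) > 3,583 (B) > 2,762 (G) > …
Bidding ends when E exits at £6,982; D takes it.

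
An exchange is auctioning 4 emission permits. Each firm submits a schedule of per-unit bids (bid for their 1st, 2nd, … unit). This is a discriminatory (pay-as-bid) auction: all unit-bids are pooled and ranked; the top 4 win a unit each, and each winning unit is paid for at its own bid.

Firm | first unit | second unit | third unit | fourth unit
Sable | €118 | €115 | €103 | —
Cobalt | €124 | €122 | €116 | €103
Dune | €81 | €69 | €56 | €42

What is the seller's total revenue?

Total revenue: €480

Pooled unit-bids ranked (top 4): 124 (Cobalt-1), 122 (Cobalt-2), 118 (Sable-1), 116 (Cobalt-3)
Next rejected bid: €115 (not a price — pay-as-bid).
Each winning unit pays its own bid.
Revenue = 124 + 122 + 118 + 116 = €480.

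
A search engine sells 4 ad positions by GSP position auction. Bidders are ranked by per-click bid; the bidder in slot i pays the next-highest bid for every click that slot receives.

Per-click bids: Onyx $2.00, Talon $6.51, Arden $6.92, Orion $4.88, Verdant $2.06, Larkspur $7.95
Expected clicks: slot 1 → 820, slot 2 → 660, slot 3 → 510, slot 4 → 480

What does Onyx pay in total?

Sorting advertisers: $7.95 (Larkspur) > $6.92 (Arden) > $6.51 (Talon) > $4.88 (Orion) > $2.06 (Verdant) > …
Onyx ranks below slot 4 → no slot, pays nothing.

Onyx pays $0.00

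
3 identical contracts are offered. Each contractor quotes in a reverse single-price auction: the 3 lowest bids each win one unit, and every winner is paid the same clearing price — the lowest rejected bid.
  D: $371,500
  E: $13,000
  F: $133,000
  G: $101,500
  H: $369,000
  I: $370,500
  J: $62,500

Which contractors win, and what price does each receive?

Ordering the bids: 13,000 (E), 62,500 (J), 101,500 (G), 133,000 (F), 369,000 (H), …
The 3 lowest are E, J, G.
Clearing price = lowest rejected bid = $133,000.

E, J, G; each is paid $133,000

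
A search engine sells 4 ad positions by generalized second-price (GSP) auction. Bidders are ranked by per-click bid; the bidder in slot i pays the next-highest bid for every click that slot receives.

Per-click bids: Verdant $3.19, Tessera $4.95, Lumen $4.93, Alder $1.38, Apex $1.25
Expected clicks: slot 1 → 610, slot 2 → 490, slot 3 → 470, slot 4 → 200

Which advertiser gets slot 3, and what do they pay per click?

Verdant; $1.38 per click

Ranked by bid: $4.95 (Tessera) > $4.93 (Lumen) > $3.19 (Verdant) > $1.38 (Alder) > $1.25 (Apex)
Slot 3 goes to the third-ranked bidder, Verdant, who pays the next bid down: $1.38/click.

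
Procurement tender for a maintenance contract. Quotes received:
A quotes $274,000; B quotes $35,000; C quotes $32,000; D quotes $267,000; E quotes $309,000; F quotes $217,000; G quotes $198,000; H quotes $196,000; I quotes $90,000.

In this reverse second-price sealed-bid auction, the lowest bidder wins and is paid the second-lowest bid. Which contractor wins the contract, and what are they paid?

C is paid $35,000

Bids ranked: 32,000 (C) < 35,000 (B) < 90,000 (I) < 196,000 (H) < 198,000 (G) < 217,000 (F) < …
C wins with the lowest bid; price is set by the runner-up at $35,000.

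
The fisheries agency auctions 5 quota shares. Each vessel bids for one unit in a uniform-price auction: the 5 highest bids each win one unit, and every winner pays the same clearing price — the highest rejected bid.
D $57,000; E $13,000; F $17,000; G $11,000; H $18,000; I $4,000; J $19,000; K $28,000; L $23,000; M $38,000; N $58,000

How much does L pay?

Bids ranked high→low: 58,000 (N), 57,000 (D), 38,000 (M), 28,000 (K), 23,000 (L), 19,000 (J), 18,000 (H), …
The 5 highest are N, D, M, K, L.
Highest unsuccessful bid: $19,000 → clearing price.
L wins → pays $19,000.

L pays $19,000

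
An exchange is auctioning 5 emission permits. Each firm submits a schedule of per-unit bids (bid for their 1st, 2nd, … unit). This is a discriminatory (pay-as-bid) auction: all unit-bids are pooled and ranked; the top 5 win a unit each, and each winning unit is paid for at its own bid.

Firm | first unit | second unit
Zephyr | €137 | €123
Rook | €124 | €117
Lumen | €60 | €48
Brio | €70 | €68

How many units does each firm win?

Brio 1, Rook 2, Zephyr 2

All unit-bids, highest first — top 5: 137 (Zephyr-1), 124 (Rook-1), 123 (Zephyr-2), 117 (Rook-2), 70 (Brio-1)
Next rejected bid: €68 (not a price — pay-as-bid).
Allocation: Brio 1, Rook 2, Zephyr 2.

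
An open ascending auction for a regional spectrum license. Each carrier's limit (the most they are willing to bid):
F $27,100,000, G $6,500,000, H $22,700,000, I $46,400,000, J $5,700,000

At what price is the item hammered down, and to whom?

Rule: the price rises until one bidder remains; the winner pays the price at which the last rival dropped out.
Limits ranked: 46,400,000 (I) > 27,100,000 (F) > 22,700,000 (H) > 6,500,000 (G) > 5,700,000 (J)
F is the last rival to drop out, at $27,100,000; I remains and wins at that price.

I wins at $27,100,000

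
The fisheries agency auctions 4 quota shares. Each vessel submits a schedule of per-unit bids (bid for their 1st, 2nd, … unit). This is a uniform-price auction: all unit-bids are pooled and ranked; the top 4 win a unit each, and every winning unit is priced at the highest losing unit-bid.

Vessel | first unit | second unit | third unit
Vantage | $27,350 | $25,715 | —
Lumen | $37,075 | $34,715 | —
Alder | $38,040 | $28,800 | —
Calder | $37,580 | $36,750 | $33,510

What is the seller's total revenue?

Total revenue: $138,860

Pooled unit-bids ranked (top 4): 38,040 (Alder-1), 37,580 (Calder-1), 37,075 (Lumen-1), 36,750 (Calder-2)
Highest rejected unit-bid = $34,715.
Allocation: Alder 1, Calder 2, Lumen 1. Every unit priced at $34,715.
Revenue = 4 × 34,715 = $138,860.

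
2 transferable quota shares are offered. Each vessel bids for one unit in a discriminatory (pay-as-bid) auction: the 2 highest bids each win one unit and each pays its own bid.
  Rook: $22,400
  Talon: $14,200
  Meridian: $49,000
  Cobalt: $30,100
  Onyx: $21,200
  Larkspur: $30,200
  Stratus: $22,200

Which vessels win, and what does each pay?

Meridian $49,000, Larkspur $30,200

Sorting: 49,000 (Meridian), 30,200 (Larkspur), 30,100 (Cobalt), 22,400 (Rook), …
Winners (2 units): Meridian, Larkspur.
Each winner pays its own bid: Meridian $49,000, Larkspur $30,200.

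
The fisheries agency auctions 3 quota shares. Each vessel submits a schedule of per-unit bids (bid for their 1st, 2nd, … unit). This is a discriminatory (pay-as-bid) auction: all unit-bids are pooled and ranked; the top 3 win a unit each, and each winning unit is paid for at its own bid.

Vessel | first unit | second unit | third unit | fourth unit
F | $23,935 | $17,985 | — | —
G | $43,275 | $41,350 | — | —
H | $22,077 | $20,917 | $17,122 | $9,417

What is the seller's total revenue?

Merging the schedules and taking the best 3: 43,275 (G-1), 41,350 (G-2), 23,935 (F-1)
Next rejected bid: $22,077 (not a price — pay-as-bid).
Each winning unit pays its own bid.
Revenue = 43,275 + 41,350 + 23,935 = $108,560.

Total revenue: $108,560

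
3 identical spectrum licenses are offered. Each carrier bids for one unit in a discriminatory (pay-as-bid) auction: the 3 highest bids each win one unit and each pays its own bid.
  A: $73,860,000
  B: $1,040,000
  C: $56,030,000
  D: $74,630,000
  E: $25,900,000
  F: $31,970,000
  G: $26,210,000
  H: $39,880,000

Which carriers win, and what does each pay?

D $74,630,000, A $73,860,000, C $56,030,000

Bids ranked high→low: 74,630,000 (D), 73,860,000 (A), 56,030,000 (C), 39,880,000 (H), 31,970,000 (F), …
Top 3: D, A, C.
Each winner pays its own bid: D $74,630,000, A $73,860,000, C $56,030,000.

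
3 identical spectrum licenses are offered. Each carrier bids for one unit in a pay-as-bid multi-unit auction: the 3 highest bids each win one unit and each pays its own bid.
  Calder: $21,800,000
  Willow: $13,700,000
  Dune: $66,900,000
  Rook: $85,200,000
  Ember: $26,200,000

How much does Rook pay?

Rook pays $85,200,000

Bids ranked high→low: 85,200,000 (Rook), 66,900,000 (Dune), 26,200,000 (Ember), 21,800,000 (Calder), 13,700,000 (Willow)
The 3 highest are Rook, Dune, Ember.
Rook wins → own bid $85,200,000.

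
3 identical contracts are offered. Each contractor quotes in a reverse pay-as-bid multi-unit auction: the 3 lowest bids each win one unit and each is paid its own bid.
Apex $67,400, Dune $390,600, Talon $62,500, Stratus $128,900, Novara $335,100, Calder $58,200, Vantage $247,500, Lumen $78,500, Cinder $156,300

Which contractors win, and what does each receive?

Calder $58,200, Talon $62,500, Apex $67,400

Ordering the bids: 58,200 (Calder), 62,500 (Talon), 67,400 (Apex), 78,500 (Lumen), 128,900 (Stratus), …
Lowest 3: Calder, Talon, Apex.
Each winner is paid its own bid: Calder $58,200, Talon $62,500, Apex $67,400.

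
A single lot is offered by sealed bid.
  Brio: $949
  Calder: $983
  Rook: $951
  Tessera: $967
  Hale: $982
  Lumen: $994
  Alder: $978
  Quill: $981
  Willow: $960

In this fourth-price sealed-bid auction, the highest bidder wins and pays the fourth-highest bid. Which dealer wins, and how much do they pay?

Bids in order: 994 (Lumen) > 983 (Calder) > 982 (Hale) > 981 (Quill) > 978 (Alder) > 967 (Tessera) > …
Lumen is highest; pays the fourth-highest bid, $981.

Lumen pays $981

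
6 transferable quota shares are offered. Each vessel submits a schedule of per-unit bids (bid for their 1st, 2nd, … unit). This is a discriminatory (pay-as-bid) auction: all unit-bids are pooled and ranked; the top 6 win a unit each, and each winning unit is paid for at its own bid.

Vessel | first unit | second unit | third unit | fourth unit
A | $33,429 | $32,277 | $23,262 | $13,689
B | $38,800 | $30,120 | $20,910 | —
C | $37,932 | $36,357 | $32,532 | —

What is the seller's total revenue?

Total revenue: $211,327

Pooled unit-bids ranked (top 6): 38,800 (B-1), 37,932 (C-1), 36,357 (C-2), 33,429 (A-1), 32,532 (C-3), 32,277 (A-2)
Next rejected bid: $30,120 (not a price — pay-as-bid).
Each winning unit pays its own bid.
Revenue = 38,800 + 37,932 + 36,357 + 33,429 + 32,532 + 32,277 = $211,327.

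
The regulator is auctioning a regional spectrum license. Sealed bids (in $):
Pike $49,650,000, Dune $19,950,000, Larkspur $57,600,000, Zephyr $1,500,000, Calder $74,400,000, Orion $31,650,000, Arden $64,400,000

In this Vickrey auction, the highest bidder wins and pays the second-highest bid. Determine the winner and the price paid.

Calder pays $64,400,000

Bids ranked: 74,400,000 (Calder) > 64,400,000 (Arden) > 57,600,000 (Larkspur) > 49,650,000 (Pike) > 31,650,000 (Orion) > 19,950,000 (Dune) > …
Calder is highest; pays the second-highest bid, $64,400,000.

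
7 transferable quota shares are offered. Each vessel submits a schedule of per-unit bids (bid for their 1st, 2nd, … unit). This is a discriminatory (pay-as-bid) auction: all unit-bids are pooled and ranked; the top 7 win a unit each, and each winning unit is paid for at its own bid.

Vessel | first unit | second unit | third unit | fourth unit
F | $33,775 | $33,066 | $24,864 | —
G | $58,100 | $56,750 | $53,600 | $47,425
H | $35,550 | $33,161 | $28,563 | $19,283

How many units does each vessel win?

Merging the schedules and taking the best 7: 58,100 (G-1), 56,750 (G-2), 53,600 (G-3), 47,425 (G-4), 35,550 (H-1), 33,775 (F-1), 33,161 (H-2)
Next rejected bid: $33,066 (not a price — pay-as-bid).
Allocation: F 1, G 4, H 2.

F 1, G 4, H 2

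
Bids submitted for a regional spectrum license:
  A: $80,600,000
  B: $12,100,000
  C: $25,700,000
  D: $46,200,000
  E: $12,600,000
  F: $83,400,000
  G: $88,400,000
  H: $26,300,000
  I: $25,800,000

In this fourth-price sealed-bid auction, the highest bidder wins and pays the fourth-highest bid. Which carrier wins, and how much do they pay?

G pays $46,200,000

Fourth-price sealed-bid auction: the highest bidder wins and pays the fourth-highest bid.
Bids ranked: 88,400,000 (G) > 83,400,000 (F) > 80,600,000 (A) > 46,200,000 (D) > 26,300,000 (H) > 25,800,000 (I) > …
G is highest; pays the fourth-highest bid, $46,200,000.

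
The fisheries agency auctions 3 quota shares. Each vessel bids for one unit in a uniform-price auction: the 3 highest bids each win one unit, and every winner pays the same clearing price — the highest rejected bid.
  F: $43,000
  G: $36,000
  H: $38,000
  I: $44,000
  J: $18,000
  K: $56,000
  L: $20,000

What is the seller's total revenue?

Total revenue: $114,000

Bids ranked high→low: 56,000 (K), 44,000 (I), 43,000 (F), 38,000 (H), 36,000 (G), …
The 3 highest are K, I, F.
Clearing price = highest rejected bid = $38,000.
Total revenue = 3 × $38,000 = $114,000.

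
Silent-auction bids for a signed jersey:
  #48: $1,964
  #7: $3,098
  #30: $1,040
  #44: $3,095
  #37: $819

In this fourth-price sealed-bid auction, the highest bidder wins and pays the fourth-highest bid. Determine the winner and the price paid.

#7 pays $1,040

Bids ranked: 3,098 (#7) > 3,095 (#44) > 1,964 (#48) > 1,040 (#30) > 819 (#37)
#7 is highest; pays the fourth-highest bid, $1,040.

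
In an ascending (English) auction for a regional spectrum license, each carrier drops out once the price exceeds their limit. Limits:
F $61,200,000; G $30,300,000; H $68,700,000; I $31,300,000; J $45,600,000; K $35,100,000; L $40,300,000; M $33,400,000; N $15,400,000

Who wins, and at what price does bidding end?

H wins at $61,200,000

Open ascending-bid auction: the price rises until one bidder remains; the winner pays the price at which the last rival dropped out.
Limits in order: 68,700,000 (H) > 61,200,000 (F) > 45,600,000 (J) > 40,300,000 (L) > 35,100,000 (K) > 33,400,000 (M) > …
F is the last rival to drop out, at $61,200,000; H remains and wins at that price.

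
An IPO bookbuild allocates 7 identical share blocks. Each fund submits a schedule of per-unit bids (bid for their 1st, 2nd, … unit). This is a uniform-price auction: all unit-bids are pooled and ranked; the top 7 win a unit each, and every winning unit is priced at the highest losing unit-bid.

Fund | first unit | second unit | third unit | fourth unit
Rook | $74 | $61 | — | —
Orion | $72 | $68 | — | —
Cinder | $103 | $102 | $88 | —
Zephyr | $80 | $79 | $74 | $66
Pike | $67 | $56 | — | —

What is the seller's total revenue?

Pooled unit-bids ranked (top 7): 103 (Cinder-1), 102 (Cinder-2), 88 (Cinder-3), 80 (Zephyr-1), 79 (Zephyr-2), 74 (Rook-1), 74 (Zephyr-3)
First bid not allocated: $72.
Allocation: Cinder 3, Rook 1, Zephyr 3. Every unit priced at $72.
Revenue = 7 × 72 = $504.

Total revenue: $504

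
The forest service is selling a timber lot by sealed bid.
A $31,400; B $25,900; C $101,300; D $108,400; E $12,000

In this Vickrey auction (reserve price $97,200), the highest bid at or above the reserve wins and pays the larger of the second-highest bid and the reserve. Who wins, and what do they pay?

Rule: the highest bid at or above the reserve wins and pays the larger of the second-highest bid and the reserve.
Bids ranked: 108,400 (D) > 101,300 (C) > 31,400 (A) > 25,900 (B) > 12,000 (E)
Highest eligible bid: D at $108,400.
Second-highest bid $101,300 exceeds the reserve $97,200 → payment $101,300.

D pays $101,300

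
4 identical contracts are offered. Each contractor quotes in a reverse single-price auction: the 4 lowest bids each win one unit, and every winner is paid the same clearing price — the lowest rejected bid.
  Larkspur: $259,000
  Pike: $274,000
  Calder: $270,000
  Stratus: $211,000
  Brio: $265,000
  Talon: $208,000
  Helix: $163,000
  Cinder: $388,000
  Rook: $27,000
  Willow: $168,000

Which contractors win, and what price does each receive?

Ordering the bids: 27,000 (Rook), 163,000 (Helix), 168,000 (Willow), 208,000 (Talon), 211,000 (Stratus), 259,000 (Larkspur), …
The 4 lowest are Rook, Helix, Willow, Talon.
Clearing price = lowest rejected bid = $211,000.

Rook, Helix, Willow, Talon; each is paid $211,000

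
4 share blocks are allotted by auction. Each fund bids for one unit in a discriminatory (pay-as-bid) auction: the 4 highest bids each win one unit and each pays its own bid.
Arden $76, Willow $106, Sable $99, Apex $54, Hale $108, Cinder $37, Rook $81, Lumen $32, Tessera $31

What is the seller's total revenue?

Total revenue: $394

Ordering the bids: 108 (Hale), 106 (Willow), 99 (Sable), 81 (Rook), 76 (Arden), 54 (Apex), …
Top 4: Hale, Willow, Sable, Rook.
Total revenue = 108 + 106 + 99 + 81 = $394.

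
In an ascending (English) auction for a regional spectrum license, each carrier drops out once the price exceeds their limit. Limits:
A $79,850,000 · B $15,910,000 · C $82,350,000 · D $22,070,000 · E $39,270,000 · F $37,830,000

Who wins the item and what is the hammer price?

C wins at $79,850,000

Limits ranked: 82,350,000 (C) > 79,850,000 (A) > 39,270,000 (E) > 37,830,000 (F) > 22,070,000 (D) > 15,910,000 (B)
Once the price passes $79,850,000, only C is left; the hammer falls at A's limit of $79,850,000.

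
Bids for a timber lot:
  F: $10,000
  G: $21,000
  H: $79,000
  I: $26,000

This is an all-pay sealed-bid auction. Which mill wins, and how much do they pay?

Bids in order: 79,000 (H) > 26,000 (I) > 21,000 (G) > 10,000 (F)
H is highest and takes the item; every bidder forfeits their bid.

H pays $79,000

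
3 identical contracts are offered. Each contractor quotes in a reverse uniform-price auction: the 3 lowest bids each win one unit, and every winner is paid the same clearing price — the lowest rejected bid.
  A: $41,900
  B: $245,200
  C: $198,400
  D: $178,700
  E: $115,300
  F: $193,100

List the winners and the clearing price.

A, E, D; each is paid $193,100

Sorting: 41,900 (A), 115,300 (E), 178,700 (D), 193,100 (F), 198,400 (C), …
The 3 lowest are A, E, D.
Clearing price = lowest rejected bid = $193,100.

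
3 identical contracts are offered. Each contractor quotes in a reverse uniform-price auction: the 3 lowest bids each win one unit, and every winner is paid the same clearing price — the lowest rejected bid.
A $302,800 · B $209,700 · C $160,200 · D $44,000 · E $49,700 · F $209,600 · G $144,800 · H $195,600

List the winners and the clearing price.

Bids ranked low→high: 44,000 (D), 49,700 (E), 144,800 (G), 160,200 (C), 195,600 (H), …
Winners (3 units): D, E, G.
Clearing price = lowest rejected bid = $160,200.

D, E, G; each is paid $160,200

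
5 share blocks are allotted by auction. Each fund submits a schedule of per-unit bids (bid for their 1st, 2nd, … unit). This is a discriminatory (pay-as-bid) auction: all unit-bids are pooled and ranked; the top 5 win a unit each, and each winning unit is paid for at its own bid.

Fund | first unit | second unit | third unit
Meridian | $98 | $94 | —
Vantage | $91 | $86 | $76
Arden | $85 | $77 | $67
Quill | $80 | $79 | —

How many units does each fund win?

Arden 1, Meridian 2, Vantage 2

Pooled unit-bids ranked (top 5): 98 (Meridian-1), 94 (Meridian-2), 91 (Vantage-1), 86 (Vantage-2), 85 (Arden-1)
Next rejected bid: $80 (not a price — pay-as-bid).
Allocation: Arden 1, Meridian 2, Vantage 2.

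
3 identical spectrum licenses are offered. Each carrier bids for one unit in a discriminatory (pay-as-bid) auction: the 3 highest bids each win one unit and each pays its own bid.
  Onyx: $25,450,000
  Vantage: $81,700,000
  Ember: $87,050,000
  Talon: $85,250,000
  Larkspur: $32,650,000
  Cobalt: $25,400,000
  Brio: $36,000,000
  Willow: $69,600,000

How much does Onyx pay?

Sorting: 87,050,000 (Ember), 85,250,000 (Talon), 81,700,000 (Vantage), 69,600,000 (Willow), 36,000,000 (Brio), …
Top 3: Ember, Talon, Vantage.
Onyx does not win → $0.

Onyx pays $0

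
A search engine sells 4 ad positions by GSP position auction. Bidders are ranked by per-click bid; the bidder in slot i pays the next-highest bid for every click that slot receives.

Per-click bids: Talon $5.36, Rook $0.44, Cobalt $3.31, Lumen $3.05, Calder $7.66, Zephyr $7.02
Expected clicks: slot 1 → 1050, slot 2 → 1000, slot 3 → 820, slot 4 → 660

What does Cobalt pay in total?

Cobalt pays $2013.00

Ranked by bid: $7.66 (Calder) > $7.02 (Zephyr) > $5.36 (Talon) > $3.31 (Cobalt) > $3.05 (Lumen) > …
Cobalt holds slot 4 → pays next bid $3.05 × 660 clicks = $2013.00.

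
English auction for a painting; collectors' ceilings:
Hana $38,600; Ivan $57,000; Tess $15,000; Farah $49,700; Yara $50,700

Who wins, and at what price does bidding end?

Ivan wins at $50,700

Sorting limits: 57,000 (Ivan) > 50,700 (Yara) > 49,700 (Farah) > 38,600 (Hana) > 15,000 (Tess)
Once the price passes $50,700, only Ivan is left; the hammer falls at Yara's limit of $50,700.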